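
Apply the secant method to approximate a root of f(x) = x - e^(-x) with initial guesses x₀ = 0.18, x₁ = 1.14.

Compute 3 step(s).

f(x) = x - e^(-x)
x₀ = 0.18, x₁ = 1.14

Secant formula: x_{n+1} = x_n - f(x_n)(x_n - x_{n-1})/(f(x_n) - f(x_{n-1}))

Iteration 1:
  f(0.180000) = -0.655270
  f(1.140000) = 0.820181
  x_2 = 1.140000 - 0.820181×(1.140000 - 0.180000)/(0.820181 - (-0.655270))
       = 0.606351
Iteration 2:
  f(1.140000) = 0.820181
  f(0.606351) = 0.061013
  x_3 = 0.606351 - 0.061013×(0.606351 - 1.140000)/(0.061013 - 0.820181)
       = 0.563462
Iteration 3:
  f(0.606351) = 0.061013
  f(0.563462) = -0.005773
  x_4 = 0.563462 - (-0.005773)×(0.563462 - 0.606351)/(-0.005773 - 0.061013)
       = 0.567169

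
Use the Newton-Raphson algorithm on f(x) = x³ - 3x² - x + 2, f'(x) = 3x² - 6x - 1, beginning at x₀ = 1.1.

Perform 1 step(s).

f(x) = x³ - 3x² - x + 2
f'(x) = 3x² - 6x - 1
x₀ = 1.1

Newton-Raphson formula: x_{n+1} = x_n - f(x_n)/f'(x_n)

Iteration 1:
  f(1.100000) = -1.399000
  f'(1.100000) = -3.970000
  x_1 = 1.100000 - (-1.399000)/(-3.970000) = 0.747607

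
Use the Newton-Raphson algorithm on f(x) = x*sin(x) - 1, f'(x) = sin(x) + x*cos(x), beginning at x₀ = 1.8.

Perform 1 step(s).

f(x) = x*sin(x) - 1
f'(x) = sin(x) + x*cos(x)
x₀ = 1.8

Newton-Raphson formula: x_{n+1} = x_n - f(x_n)/f'(x_n)

Iteration 1:
  f(1.800000) = 0.752926
  f'(1.800000) = 0.564884
  x_1 = 1.800000 - 0.752926/0.564884 = 0.467114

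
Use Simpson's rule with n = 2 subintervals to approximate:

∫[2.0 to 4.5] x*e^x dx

f(x) = x*e^x
a = 2.0, b = 4.5, n = 2
h = (b - a)/n = 1.250000

Simpson's rule: (h/3)[f(x₀) + 4f(x₁) + 2f(x₂) + ... + f(xₙ)]

x_0 = 2.0000, f(x_0) = 14.778112, coefficient = 1
x_1 = 3.2500, f(x_1) = 83.818605, coefficient = 4
x_2 = 4.5000, f(x_2) = 405.077091, coefficient = 1

I ≈ (1.250000/3) × 755.129622 = 314.637342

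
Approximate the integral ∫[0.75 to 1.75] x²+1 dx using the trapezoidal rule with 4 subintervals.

f(x) = x²+1
a = 0.75, b = 1.75, n = 4
h = (b - a)/n = 0.250000

Trapezoidal rule: (h/2)[f(x₀) + 2f(x₁) + 2f(x₂) + ... + f(xₙ)]

x_0 = 0.7500, f(x_0) = 1.562500, coefficient = 1
x_1 = 1.0000, f(x_1) = 2.000000, coefficient = 2
x_2 = 1.2500, f(x_2) = 2.562500, coefficient = 2
x_3 = 1.5000, f(x_3) = 3.250000, coefficient = 2
x_4 = 1.7500, f(x_4) = 4.062500, coefficient = 1

I ≈ (0.250000/2) × 21.250000 = 2.656250
Exact value: 2.645833
Error: 0.010417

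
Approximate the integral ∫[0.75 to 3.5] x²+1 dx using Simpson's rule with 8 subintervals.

f(x) = x²+1
a = 0.75, b = 3.5, n = 8
h = (b - a)/n = 0.343750

Simpson's rule: (h/3)[f(x₀) + 4f(x₁) + 2f(x₂) + ... + f(xₙ)]

x_0 = 0.7500, f(x_0) = 1.562500, coefficient = 1
x_1 = 1.0938, f(x_1) = 2.196289, coefficient = 4
x_2 = 1.4375, f(x_2) = 3.066406, coefficient = 2
x_3 = 1.7812, f(x_3) = 4.172852, coefficient = 4
x_4 = 2.1250, f(x_4) = 5.515625, coefficient = 2
x_5 = 2.4688, f(x_5) = 7.094727, coefficient = 4
x_6 = 2.8125, f(x_6) = 8.910156, coefficient = 2
x_7 = 3.1562, f(x_7) = 10.961914, coefficient = 4
x_8 = 3.5000, f(x_8) = 13.250000, coefficient = 1

I ≈ (0.343750/3) × 147.500000 = 16.901042
Exact value: 16.901042
Error: 0.000000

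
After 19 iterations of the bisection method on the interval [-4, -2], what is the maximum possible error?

Bisection error bound: |error| ≤ (b-a)/2^n
|error| ≤ (-2 - (-4))/2^19 = 2/2^19
|error| ≤ 0.0000038147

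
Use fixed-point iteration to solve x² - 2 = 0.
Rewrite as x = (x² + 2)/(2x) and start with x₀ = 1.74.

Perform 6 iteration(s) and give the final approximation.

Equation: x² - 2 = 0
Fixed-point form: x = (x² + 2)/(2x)
x₀ = 1.74

x_1 = g(1.740000) = 1.444713
x_2 = g(1.444713) = 1.414535
x_3 = g(1.414535) = 1.414214
x_4 = g(1.414214) = 1.414214
x_5 = g(1.414214) = 1.414214
x_6 = g(1.414214) = 1.414214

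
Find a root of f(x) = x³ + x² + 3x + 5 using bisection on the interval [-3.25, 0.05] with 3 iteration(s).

f(x) = x³ + x² + 3x + 5
Initial interval: [-3.25, 0.05]

Iteration 1:
  c_1 = (-3.250000 + 0.050000)/2 = -1.600000
  f(c_1) = f(-1.600000) = -1.336000
  f(a) × f(c) ≥ 0, new interval: [-1.600000, 0.050000]
Iteration 2:
  c_2 = (-1.600000 + 0.050000)/2 = -0.775000
  f(c_2) = f(-0.775000) = 2.810141
  f(a) × f(c) < 0, new interval: [-1.600000, -0.775000]
Iteration 3:
  c_3 = (-1.600000 + (-0.775000))/2 = -1.187500
  f(c_3) = f(-1.187500) = 1.173096
  f(a) × f(c) < 0, new interval: [-1.600000, -1.187500]

After 3 iteration(s), the approximation is c_3 = -1.187500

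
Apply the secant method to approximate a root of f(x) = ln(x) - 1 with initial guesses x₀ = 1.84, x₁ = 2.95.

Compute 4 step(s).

f(x) = ln(x) - 1
x₀ = 1.84, x₁ = 2.95

Secant formula: x_{n+1} = x_n - f(x_n)(x_n - x_{n-1})/(f(x_n) - f(x_{n-1}))

Iteration 1:
  f(1.840000) = -0.390234
  f(2.950000) = 0.081805
  x_2 = 2.950000 - 0.081805×(2.950000 - 1.840000)/(0.081805 - (-0.390234))
       = 2.757635
Iteration 2:
  f(2.950000) = 0.081805
  f(2.757635) = 0.014374
  x_3 = 2.757635 - 0.014374×(2.757635 - 2.950000)/(0.014374 - 0.081805)
       = 2.716631
Iteration 3:
  f(2.757635) = 0.014374
  f(2.716631) = -0.000607
  x_4 = 2.716631 - (-0.000607)×(2.716631 - 2.757635)/(-0.000607 - 0.014374)
       = 2.718294
Iteration 4:
  f(2.716631) = -0.000607
  f(2.718294) = 0.000004
  x_5 = 2.718294 - 0.000004×(2.718294 - 2.716631)/(0.000004 - (-0.000607))
       = 2.718282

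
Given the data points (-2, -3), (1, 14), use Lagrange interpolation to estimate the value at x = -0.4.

Lagrange interpolation formula:
P(x) = Σ yᵢ × Lᵢ(x)
where Lᵢ(x) = Π_{j≠i} (x - xⱼ)/(xᵢ - xⱼ)

L_0(-0.4) = (-0.4 - 1)/(-2 - 1) = 0.466667
L_1(-0.4) = (-0.4 - (-2))/(1 - (-2)) = 0.533333

P(-0.4) = (-3)×L_0(-0.4) + 14×L_1(-0.4)
P(-0.4) = 6.066667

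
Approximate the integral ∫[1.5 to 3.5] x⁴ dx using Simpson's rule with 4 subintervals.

f(x) = x⁴
a = 1.5, b = 3.5, n = 4
h = (b - a)/n = 0.500000

Simpson's rule: (h/3)[f(x₀) + 4f(x₁) + 2f(x₂) + ... + f(xₙ)]

x_0 = 1.5000, f(x_0) = 5.062500, coefficient = 1
x_1 = 2.0000, f(x_1) = 16.000000, coefficient = 4
x_2 = 2.5000, f(x_2) = 39.062500, coefficient = 2
x_3 = 3.0000, f(x_3) = 81.000000, coefficient = 4
x_4 = 3.5000, f(x_4) = 150.062500, coefficient = 1

I ≈ (0.500000/3) × 621.250000 = 103.541667
Exact value: 103.525000
Error: 0.016667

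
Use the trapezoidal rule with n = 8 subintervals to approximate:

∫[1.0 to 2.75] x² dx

f(x) = x²
a = 1.0, b = 2.75, n = 8
h = (b - a)/n = 0.218750

Trapezoidal rule: (h/2)[f(x₀) + 2f(x₁) + 2f(x₂) + ... + f(xₙ)]

x_0 = 1.0000, f(x_0) = 1.000000, coefficient = 1
x_1 = 1.2188, f(x_1) = 1.485352, coefficient = 2
x_2 = 1.4375, f(x_2) = 2.066406, coefficient = 2
x_3 = 1.6562, f(x_3) = 2.743164, coefficient = 2
x_4 = 1.8750, f(x_4) = 3.515625, coefficient = 2
x_5 = 2.0938, f(x_5) = 4.383789, coefficient = 2
x_6 = 2.3125, f(x_6) = 5.347656, coefficient = 2
x_7 = 2.5312, f(x_7) = 6.407227, coefficient = 2
x_8 = 2.7500, f(x_8) = 7.562500, coefficient = 1

I ≈ (0.218750/2) × 60.460938 = 6.612915
Exact value: 6.598958
Error: 0.013957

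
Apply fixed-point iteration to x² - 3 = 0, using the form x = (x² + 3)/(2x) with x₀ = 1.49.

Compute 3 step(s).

Equation: x² - 3 = 0
Fixed-point form: x = (x² + 3)/(2x)
x₀ = 1.49

x_1 = g(1.490000) = 1.751711
x_2 = g(1.751711) = 1.732161
x_3 = g(1.732161) = 1.732051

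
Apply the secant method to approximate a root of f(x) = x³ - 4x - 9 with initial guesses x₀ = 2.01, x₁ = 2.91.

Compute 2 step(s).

f(x) = x³ - 4x - 9
x₀ = 2.01, x₁ = 2.91

Secant formula: x_{n+1} = x_n - f(x_n)(x_n - x_{n-1})/(f(x_n) - f(x_{n-1}))

Iteration 1:
  f(2.010000) = -8.919399
  f(2.910000) = 4.002171
  x_2 = 2.910000 - 4.002171×(2.910000 - 2.010000)/(4.002171 - (-8.919399))
       = 2.631245
Iteration 2:
  f(2.910000) = 4.002171
  f(2.631245) = -1.307688
  x_3 = 2.631245 - (-1.307688)×(2.631245 - 2.910000)/(-1.307688 - 4.002171)
       = 2.699895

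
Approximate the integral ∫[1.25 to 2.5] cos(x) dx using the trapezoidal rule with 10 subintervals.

f(x) = cos(x)
a = 1.25, b = 2.5, n = 10
h = (b - a)/n = 0.125000

Trapezoidal rule: (h/2)[f(x₀) + 2f(x₁) + 2f(x₂) + ... + f(xₙ)]

x_0 = 1.2500, f(x_0) = 0.315322, coefficient = 1
x_1 = 1.3750, f(x_1) = 0.194548, coefficient = 2
x_2 = 1.5000, f(x_2) = 0.070737, coefficient = 2
x_3 = 1.6250, f(x_3) = -0.054177, coefficient = 2
x_4 = 1.7500, f(x_4) = -0.178246, coefficient = 2
x_5 = 1.8750, f(x_5) = -0.299534, coefficient = 2
x_6 = 2.0000, f(x_6) = -0.416147, coefficient = 2
x_7 = 2.1250, f(x_7) = -0.526266, coefficient = 2
x_8 = 2.2500, f(x_8) = -0.628174, coefficient = 2
x_9 = 2.3750, f(x_9) = -0.720278, coefficient = 2
x_10 = 2.5000, f(x_10) = -0.801144, coefficient = 1

I ≈ (0.125000/2) × -5.600895 = -0.350056
Exact value: -0.350512
Error: 0.000457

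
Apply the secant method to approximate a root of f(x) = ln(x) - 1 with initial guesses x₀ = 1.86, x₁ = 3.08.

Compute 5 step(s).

f(x) = ln(x) - 1
x₀ = 1.86, x₁ = 3.08

Secant formula: x_{n+1} = x_n - f(x_n)(x_n - x_{n-1})/(f(x_n) - f(x_{n-1}))

Iteration 1:
  f(1.860000) = -0.379424
  f(3.080000) = 0.124930
  x_2 = 3.080000 - 0.124930×(3.080000 - 1.860000)/(0.124930 - (-0.379424))
       = 2.777803
Iteration 2:
  f(3.080000) = 0.124930
  f(2.777803) = 0.021660
  x_3 = 2.777803 - 0.021660×(2.777803 - 3.080000)/(0.021660 - 0.124930)
       = 2.714418
Iteration 3:
  f(2.777803) = 0.021660
  f(2.714418) = -0.001422
  x_4 = 2.714418 - (-0.001422)×(2.714418 - 2.777803)/(-0.001422 - 0.021660)
       = 2.718324
Iteration 4:
  f(2.714418) = -0.001422
  f(2.718324) = 0.000016
  x_5 = 2.718324 - 0.000016×(2.718324 - 2.714418)/(0.000016 - (-0.001422))
       = 2.718282
Iteration 5:
  f(2.718324) = 0.000016
  f(2.718282) = 0.000000
  x_6 = 2.718282 - 0.000000×(2.718282 - 2.718324)/(0.000000 - 0.000016)
       = 2.718282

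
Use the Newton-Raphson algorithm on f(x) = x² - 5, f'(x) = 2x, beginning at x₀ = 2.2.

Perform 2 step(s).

f(x) = x² - 5
f'(x) = 2x
x₀ = 2.2

Newton-Raphson formula: x_{n+1} = x_n - f(x_n)/f'(x_n)

Iteration 1:
  f(2.200000) = -0.160000
  f'(2.200000) = 4.400000
  x_1 = 2.200000 - (-0.160000)/4.400000 = 2.236364
Iteration 2:
  f(2.236364) = 0.001322
  f'(2.236364) = 4.472727
  x_2 = 2.236364 - 0.001322/4.472727 = 2.236068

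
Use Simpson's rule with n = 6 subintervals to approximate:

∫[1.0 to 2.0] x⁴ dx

f(x) = x⁴
a = 1.0, b = 2.0, n = 6
h = (b - a)/n = 0.166667

Simpson's rule: (h/3)[f(x₀) + 4f(x₁) + 2f(x₂) + ... + f(xₙ)]

x_0 = 1.0000, f(x_0) = 1.000000, coefficient = 1
x_1 = 1.1667, f(x_1) = 1.852623, coefficient = 4
x_2 = 1.3333, f(x_2) = 3.160494, coefficient = 2
x_3 = 1.5000, f(x_3) = 5.062500, coefficient = 4
x_4 = 1.6667, f(x_4) = 7.716049, coefficient = 2
x_5 = 1.8333, f(x_5) = 11.297068, coefficient = 4
x_6 = 2.0000, f(x_6) = 16.000000, coefficient = 1

I ≈ (0.166667/3) × 111.601852 = 6.200103
Exact value: 6.200000
Error: 0.000103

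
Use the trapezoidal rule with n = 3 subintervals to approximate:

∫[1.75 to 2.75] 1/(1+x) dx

f(x) = 1/(1+x)
a = 1.75, b = 2.75, n = 3
h = (b - a)/n = 0.333333

Trapezoidal rule: (h/2)[f(x₀) + 2f(x₁) + 2f(x₂) + ... + f(xₙ)]

x_0 = 1.7500, f(x_0) = 0.363636, coefficient = 1
x_1 = 2.0833, f(x_1) = 0.324324, coefficient = 2
x_2 = 2.4167, f(x_2) = 0.292683, coefficient = 2
x_3 = 2.7500, f(x_3) = 0.266667, coefficient = 1

I ≈ (0.333333/2) × 1.864318 = 0.310720
Exact value: 0.310155
Error: 0.000565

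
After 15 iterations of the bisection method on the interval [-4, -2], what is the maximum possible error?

Bisection error bound: |error| ≤ (b-a)/2^n
|error| ≤ (-2 - (-4))/2^15 = 2/2^15
|error| ≤ 0.0000610352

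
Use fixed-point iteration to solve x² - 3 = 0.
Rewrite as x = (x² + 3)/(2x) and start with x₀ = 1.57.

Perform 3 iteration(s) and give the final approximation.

Equation: x² - 3 = 0
Fixed-point form: x = (x² + 3)/(2x)
x₀ = 1.57

x_1 = g(1.570000) = 1.740414
x_2 = g(1.740414) = 1.732071
x_3 = g(1.732071) = 1.732051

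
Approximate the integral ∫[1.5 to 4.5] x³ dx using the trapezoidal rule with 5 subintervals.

f(x) = x³
a = 1.5, b = 4.5, n = 5
h = (b - a)/n = 0.600000

Trapezoidal rule: (h/2)[f(x₀) + 2f(x₁) + 2f(x₂) + ... + f(xₙ)]

x_0 = 1.5000, f(x_0) = 3.375000, coefficient = 1
x_1 = 2.1000, f(x_1) = 9.261000, coefficient = 2
x_2 = 2.7000, f(x_2) = 19.683000, coefficient = 2
x_3 = 3.3000, f(x_3) = 35.937000, coefficient = 2
x_4 = 3.9000, f(x_4) = 59.319000, coefficient = 2
x_5 = 4.5000, f(x_5) = 91.125000, coefficient = 1

I ≈ (0.600000/2) × 342.900000 = 102.870000
Exact value: 101.250000
Error: 1.620000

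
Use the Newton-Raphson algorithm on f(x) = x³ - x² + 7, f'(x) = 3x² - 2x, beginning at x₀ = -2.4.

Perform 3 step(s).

f(x) = x³ - x² + 7
f'(x) = 3x² - 2x
x₀ = -2.4

Newton-Raphson formula: x_{n+1} = x_n - f(x_n)/f'(x_n)

Iteration 1:
  f(-2.400000) = -12.584000
  f'(-2.400000) = 22.080000
  x_1 = -2.400000 - (-12.584000)/22.080000 = -1.830072
Iteration 2:
  f(-1.830072) = -2.478380
  f'(-1.830072) = 13.707641
  x_2 = -1.830072 - (-2.478380)/13.707641 = -1.649270
Iteration 3:
  f(-1.649270) = -0.206253
  f'(-1.649270) = 11.458810
  x_3 = -1.649270 - (-0.206253)/11.458810 = -1.631270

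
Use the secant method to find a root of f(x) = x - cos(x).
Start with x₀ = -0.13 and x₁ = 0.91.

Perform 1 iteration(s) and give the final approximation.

f(x) = x - cos(x)
x₀ = -0.13, x₁ = 0.91

Secant formula: x_{n+1} = x_n - f(x_n)(x_n - x_{n-1})/(f(x_n) - f(x_{n-1}))

Iteration 1:
  f(-0.130000) = -1.121562
  f(0.910000) = 0.296254
  x_2 = 0.910000 - 0.296254×(0.910000 - (-0.130000))/(0.296254 - (-1.121562))
       = 0.692691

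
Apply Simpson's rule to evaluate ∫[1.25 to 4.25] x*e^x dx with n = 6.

f(x) = x*e^x
a = 1.25, b = 4.25, n = 6
h = (b - a)/n = 0.500000

Simpson's rule: (h/3)[f(x₀) + 4f(x₁) + 2f(x₂) + ... + f(xₙ)]

x_0 = 1.2500, f(x_0) = 4.362929, coefficient = 1
x_1 = 1.7500, f(x_1) = 10.070555, coefficient = 4
x_2 = 2.2500, f(x_2) = 21.347406, coefficient = 2
x_3 = 2.7500, f(x_3) = 43.017238, coefficient = 4
x_4 = 3.2500, f(x_4) = 83.818605, coefficient = 2
x_5 = 3.7500, f(x_5) = 159.454058, coefficient = 4
x_6 = 4.2500, f(x_6) = 297.948002, coefficient = 1

I ≈ (0.500000/3) × 1362.810351 = 227.135059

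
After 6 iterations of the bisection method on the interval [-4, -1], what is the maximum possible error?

Bisection error bound: |error| ≤ (b-a)/2^n
|error| ≤ (-1 - (-4))/2^6 = 3/2^6
|error| ≤ 0.0468750000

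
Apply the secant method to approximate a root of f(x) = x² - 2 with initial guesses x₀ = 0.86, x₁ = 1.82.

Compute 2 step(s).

f(x) = x² - 2
x₀ = 0.86, x₁ = 1.82

Secant formula: x_{n+1} = x_n - f(x_n)(x_n - x_{n-1})/(f(x_n) - f(x_{n-1}))

Iteration 1:
  f(0.860000) = -1.260400
  f(1.820000) = 1.312400
  x_2 = 1.820000 - 1.312400×(1.820000 - 0.860000)/(1.312400 - (-1.260400))
       = 1.330299
Iteration 2:
  f(1.820000) = 1.312400
  f(1.330299) = -0.230306
  x_3 = 1.330299 - (-0.230306)×(1.330299 - 1.820000)/(-0.230306 - 1.312400)
       = 1.403405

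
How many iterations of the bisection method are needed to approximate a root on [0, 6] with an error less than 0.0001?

We need (b-a)/2^n ≤ 0.0001
(6 - 0)/2^n ≤ 0.0001
6/2^n ≤ 0.0001
2^n ≥ 60000
n ≥ log₂(60000) = 15.87
n ≥ 16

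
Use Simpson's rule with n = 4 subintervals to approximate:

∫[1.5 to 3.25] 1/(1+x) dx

f(x) = 1/(1+x)
a = 1.5, b = 3.25, n = 4
h = (b - a)/n = 0.437500

Simpson's rule: (h/3)[f(x₀) + 4f(x₁) + 2f(x₂) + ... + f(xₙ)]

x_0 = 1.5000, f(x_0) = 0.400000, coefficient = 1
x_1 = 1.9375, f(x_1) = 0.340426, coefficient = 4
x_2 = 2.3750, f(x_2) = 0.296296, coefficient = 2
x_3 = 2.8125, f(x_3) = 0.262295, coefficient = 4
x_4 = 3.2500, f(x_4) = 0.235294, coefficient = 1

I ≈ (0.437500/3) × 3.638769 = 0.530654
Exact value: 0.530628
Error: 0.000026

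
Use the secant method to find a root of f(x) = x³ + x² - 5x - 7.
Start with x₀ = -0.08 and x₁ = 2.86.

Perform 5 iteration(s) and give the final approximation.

f(x) = x³ + x² - 5x - 7
x₀ = -0.08, x₁ = 2.86

Secant formula: x_{n+1} = x_n - f(x_n)(x_n - x_{n-1})/(f(x_n) - f(x_{n-1}))

Iteration 1:
  f(-0.080000) = -6.594112
  f(2.860000) = 10.273256
  x_2 = 2.860000 - 10.273256×(2.860000 - (-0.080000))/(10.273256 - (-6.594112))
       = 1.069361
Iteration 2:
  f(2.860000) = 10.273256
  f(1.069361) = -9.980423
  x_3 = 1.069361 - (-9.980423)×(1.069361 - 2.860000)/(-9.980423 - 10.273256)
       = 1.951736
Iteration 3:
  f(1.069361) = -9.980423
  f(1.951736) = -5.514715
  x_4 = 1.951736 - (-5.514715)×(1.951736 - 1.069361)/(-5.514715 - (-9.980423))
       = 3.041383
Iteration 4:
  f(1.951736) = -5.514715
  f(3.041383) = 15.175916
  x_5 = 3.041383 - 15.175916×(3.041383 - 1.951736)/(15.175916 - (-5.514715))
       = 2.242161
Iteration 5:
  f(3.041383) = 15.175916
  f(2.242161) = -1.911528
  x_6 = 2.242161 - (-1.911528)×(2.242161 - 3.041383)/(-1.911528 - 15.175916)
       = 2.331568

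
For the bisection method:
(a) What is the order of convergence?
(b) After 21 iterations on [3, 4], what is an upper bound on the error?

(a) Bisection has linear (order 1) convergence; the error is halved each step.

(b) Error bound = (b-a)/2^n = (4 - 3)/2^{21}
    = 1/2^{21}

(a) 1 (linear); (b) error ≤ 4.77e-07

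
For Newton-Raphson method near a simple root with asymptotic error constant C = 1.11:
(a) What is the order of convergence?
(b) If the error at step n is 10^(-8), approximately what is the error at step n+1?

(a) Newton-Raphson has quadratic (order 2) convergence near simple roots.
    This means |e_{n+1}| ≈ C|e_n|².

(b) With |e_n| = 10^(-8) and C = 1.11:
    |e_{n+1}| ≈ 1.11 × (10^(-8))² = 1.11 × 10^(-16)

(a) 2 (quadratic); (b) |e_{n+1}| ≈ 1.110e-16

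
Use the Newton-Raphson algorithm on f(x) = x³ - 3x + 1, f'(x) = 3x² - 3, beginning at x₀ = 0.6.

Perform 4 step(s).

f(x) = x³ - 3x + 1
f'(x) = 3x² - 3
x₀ = 0.6

Newton-Raphson formula: x_{n+1} = x_n - f(x_n)/f'(x_n)

Iteration 1:
  f(0.600000) = -0.584000
  f'(0.600000) = -1.920000
  x_1 = 0.600000 - (-0.584000)/(-1.920000) = 0.295833
Iteration 2:
  f(0.295833) = 0.138391
  f'(0.295833) = -2.737448
  x_2 = 0.295833 - 0.138391/(-2.737448) = 0.346388
Iteration 3:
  f(0.346388) = 0.002397
  f'(0.346388) = -2.640046
  x_3 = 0.346388 - 0.002397/(-2.640046) = 0.347296
Iteration 4:
  f(0.347296) = 0.000001
  f'(0.347296) = -2.638156
  x_4 = 0.347296 - 0.000001/(-2.638156) = 0.347296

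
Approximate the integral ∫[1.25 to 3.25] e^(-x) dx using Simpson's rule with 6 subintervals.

f(x) = e^(-x)
a = 1.25, b = 3.25, n = 6
h = (b - a)/n = 0.333333

Simpson's rule: (h/3)[f(x₀) + 4f(x₁) + 2f(x₂) + ... + f(xₙ)]

x_0 = 1.2500, f(x_0) = 0.286505, coefficient = 1
x_1 = 1.5833, f(x_1) = 0.205290, coefficient = 4
x_2 = 1.9167, f(x_2) = 0.147096, coefficient = 2
x_3 = 2.2500, f(x_3) = 0.105399, coefficient = 4
x_4 = 2.5833, f(x_4) = 0.075522, coefficient = 2
x_5 = 2.9167, f(x_5) = 0.054114, coefficient = 4
x_6 = 3.2500, f(x_6) = 0.038774, coefficient = 1

I ≈ (0.333333/3) × 2.229726 = 0.247747
Exact value: 0.247731
Error: 0.000017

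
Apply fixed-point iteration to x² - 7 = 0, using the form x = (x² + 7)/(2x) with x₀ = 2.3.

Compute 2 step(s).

Equation: x² - 7 = 0
Fixed-point form: x = (x² + 7)/(2x)
x₀ = 2.3

x_1 = g(2.300000) = 2.671739
x_2 = g(2.671739) = 2.645878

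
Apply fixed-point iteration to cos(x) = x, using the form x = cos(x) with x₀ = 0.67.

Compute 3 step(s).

Equation: cos(x) = x
Fixed-point form: x = cos(x)
x₀ = 0.67

x_1 = g(0.670000) = 0.783822
x_2 = g(0.783822) = 0.708221
x_3 = g(0.708221) = 0.759521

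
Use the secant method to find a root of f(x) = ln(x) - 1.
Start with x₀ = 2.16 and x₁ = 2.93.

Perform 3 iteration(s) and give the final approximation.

f(x) = ln(x) - 1
x₀ = 2.16, x₁ = 2.93

Secant formula: x_{n+1} = x_n - f(x_n)(x_n - x_{n-1})/(f(x_n) - f(x_{n-1}))

Iteration 1:
  f(2.160000) = -0.229892
  f(2.930000) = 0.075002
  x_2 = 2.930000 - 0.075002×(2.930000 - 2.160000)/(0.075002 - (-0.229892))
       = 2.740584
Iteration 2:
  f(2.930000) = 0.075002
  f(2.740584) = 0.008171
  x_3 = 2.740584 - 0.008171×(2.740584 - 2.930000)/(0.008171 - 0.075002)
       = 2.717425
Iteration 3:
  f(2.740584) = 0.008171
  f(2.717425) = -0.000315
  x_4 = 2.717425 - (-0.000315)×(2.717425 - 2.740584)/(-0.000315 - 0.008171)
       = 2.718285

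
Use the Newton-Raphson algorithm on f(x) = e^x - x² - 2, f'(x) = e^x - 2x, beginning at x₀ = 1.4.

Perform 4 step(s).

f(x) = e^x - x² - 2
f'(x) = e^x - 2x
x₀ = 1.4

Newton-Raphson formula: x_{n+1} = x_n - f(x_n)/f'(x_n)

Iteration 1:
  f(1.400000) = 0.095200
  f'(1.400000) = 1.255200
  x_1 = 1.400000 - 0.095200/1.255200 = 1.324156
Iteration 2:
  f(1.324156) = 0.005622
  f'(1.324156) = 1.110699
  x_2 = 1.324156 - 0.005622/1.110699 = 1.319094
Iteration 3:
  f(1.319094) = 0.000022
  f'(1.319094) = 1.101843
  x_3 = 1.319094 - 0.000022/1.101843 = 1.319074
Iteration 4:
  f(1.319074) = 0.000000
  f'(1.319074) = 1.101808
  x_4 = 1.319074 - 0.000000/1.101808 = 1.319074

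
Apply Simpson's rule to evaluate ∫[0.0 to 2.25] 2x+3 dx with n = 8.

f(x) = 2x+3
a = 0.0, b = 2.25, n = 8
h = (b - a)/n = 0.281250

Simpson's rule: (h/3)[f(x₀) + 4f(x₁) + 2f(x₂) + ... + f(xₙ)]

x_0 = 0.0000, f(x_0) = 3.000000, coefficient = 1
x_1 = 0.2812, f(x_1) = 3.562500, coefficient = 4
x_2 = 0.5625, f(x_2) = 4.125000, coefficient = 2
x_3 = 0.8438, f(x_3) = 4.687500, coefficient = 4
x_4 = 1.1250, f(x_4) = 5.250000, coefficient = 2
x_5 = 1.4062, f(x_5) = 5.812500, coefficient = 4
x_6 = 1.6875, f(x_6) = 6.375000, coefficient = 2
x_7 = 1.9688, f(x_7) = 6.937500, coefficient = 4
x_8 = 2.2500, f(x_8) = 7.500000, coefficient = 1

I ≈ (0.281250/3) × 126.000000 = 11.812500
Exact value: 11.812500
Error: 0.000000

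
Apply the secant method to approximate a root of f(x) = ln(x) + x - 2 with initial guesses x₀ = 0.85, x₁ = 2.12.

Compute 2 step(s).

f(x) = ln(x) + x - 2
x₀ = 0.85, x₁ = 2.12

Secant formula: x_{n+1} = x_n - f(x_n)(x_n - x_{n-1})/(f(x_n) - f(x_{n-1}))

Iteration 1:
  f(0.850000) = -1.312519
  f(2.120000) = 0.871416
  x_2 = 2.120000 - 0.871416×(2.120000 - 0.850000)/(0.871416 - (-1.312519))
       = 1.613255
Iteration 2:
  f(2.120000) = 0.871416
  f(1.613255) = 0.091509
  x_3 = 1.613255 - 0.091509×(1.613255 - 2.120000)/(0.091509 - 0.871416)
       = 1.553797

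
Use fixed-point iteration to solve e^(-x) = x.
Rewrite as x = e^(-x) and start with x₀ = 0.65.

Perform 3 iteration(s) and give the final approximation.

Equation: e^(-x) = x
Fixed-point form: x = e^(-x)
x₀ = 0.65

x_1 = g(0.650000) = 0.522046
x_2 = g(0.522046) = 0.593306
x_3 = g(0.593306) = 0.552498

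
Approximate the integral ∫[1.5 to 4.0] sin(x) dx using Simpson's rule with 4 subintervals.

f(x) = sin(x)
a = 1.5, b = 4.0, n = 4
h = (b - a)/n = 0.625000

Simpson's rule: (h/3)[f(x₀) + 4f(x₁) + 2f(x₂) + ... + f(xₙ)]

x_0 = 1.5000, f(x_0) = 0.997495, coefficient = 1
x_1 = 2.1250, f(x_1) = 0.850320, coefficient = 4
x_2 = 2.7500, f(x_2) = 0.381661, coefficient = 2
x_3 = 3.3750, f(x_3) = -0.231294, coefficient = 4
x_4 = 4.0000, f(x_4) = -0.756802, coefficient = 1

I ≈ (0.625000/3) × 3.480118 = 0.725025
Exact value: 0.724381
Error: 0.000644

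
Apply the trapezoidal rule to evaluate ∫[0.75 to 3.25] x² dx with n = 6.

f(x) = x²
a = 0.75, b = 3.25, n = 6
h = (b - a)/n = 0.416667

Trapezoidal rule: (h/2)[f(x₀) + 2f(x₁) + 2f(x₂) + ... + f(xₙ)]

x_0 = 0.7500, f(x_0) = 0.562500, coefficient = 1
x_1 = 1.1667, f(x_1) = 1.361111, coefficient = 2
x_2 = 1.5833, f(x_2) = 2.506944, coefficient = 2
x_3 = 2.0000, f(x_3) = 4.000000, coefficient = 2
x_4 = 2.4167, f(x_4) = 5.840278, coefficient = 2
x_5 = 2.8333, f(x_5) = 8.027778, coefficient = 2
x_6 = 3.2500, f(x_6) = 10.562500, coefficient = 1

I ≈ (0.416667/2) × 54.597222 = 11.374421
Exact value: 11.302083
Error: 0.072338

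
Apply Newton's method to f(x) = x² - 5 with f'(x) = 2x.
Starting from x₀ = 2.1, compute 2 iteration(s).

f(x) = x² - 5
f'(x) = 2x
x₀ = 2.1

Newton-Raphson formula: x_{n+1} = x_n - f(x_n)/f'(x_n)

Iteration 1:
  f(2.100000) = -0.590000
  f'(2.100000) = 4.200000
  x_1 = 2.100000 - (-0.590000)/4.200000 = 2.240476
Iteration 2:
  f(2.240476) = 0.019734
  f'(2.240476) = 4.480952
  x_2 = 2.240476 - 0.019734/4.480952 = 2.236072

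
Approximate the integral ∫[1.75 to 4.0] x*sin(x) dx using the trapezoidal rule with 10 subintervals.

f(x) = x*sin(x)
a = 1.75, b = 4.0, n = 10
h = (b - a)/n = 0.225000

Trapezoidal rule: (h/2)[f(x₀) + 2f(x₁) + 2f(x₂) + ... + f(xₙ)]

x_0 = 1.7500, f(x_0) = 1.721975, coefficient = 1
x_1 = 1.9750, f(x_1) = 1.815846, coefficient = 2
x_2 = 2.2000, f(x_2) = 1.778692, coefficient = 2
x_3 = 2.4250, f(x_3) = 1.592787, coefficient = 2
x_4 = 2.6500, f(x_4) = 1.250881, coefficient = 2
x_5 = 2.8750, f(x_5) = 0.757407, coefficient = 2
x_6 = 3.1000, f(x_6) = 0.128900, coefficient = 2
x_7 = 3.3250, f(x_7) = -0.606416, coefficient = 2
x_8 = 3.5500, f(x_8) = -1.409876, coefficient = 2
x_9 = 3.7750, f(x_9) = -2.234402, coefficient = 2
x_10 = 4.0000, f(x_10) = -3.027210, coefficient = 1

I ≈ (0.225000/2) × 4.842403 = 0.544770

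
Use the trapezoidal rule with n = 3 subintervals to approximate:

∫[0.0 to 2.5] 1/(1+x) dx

f(x) = 1/(1+x)
a = 0.0, b = 2.5, n = 3
h = (b - a)/n = 0.833333

Trapezoidal rule: (h/2)[f(x₀) + 2f(x₁) + 2f(x₂) + ... + f(xₙ)]

x_0 = 0.0000, f(x_0) = 1.000000, coefficient = 1
x_1 = 0.8333, f(x_1) = 0.545455, coefficient = 2
x_2 = 1.6667, f(x_2) = 0.375000, coefficient = 2
x_3 = 2.5000, f(x_3) = 0.285714, coefficient = 1

I ≈ (0.833333/2) × 3.126623 = 1.302760
Exact value: 1.252763
Error: 0.049997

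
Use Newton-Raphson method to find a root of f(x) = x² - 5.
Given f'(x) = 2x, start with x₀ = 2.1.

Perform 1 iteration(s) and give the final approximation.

f(x) = x² - 5
f'(x) = 2x
x₀ = 2.1

Newton-Raphson formula: x_{n+1} = x_n - f(x_n)/f'(x_n)

Iteration 1:
  f(2.100000) = -0.590000
  f'(2.100000) = 4.200000
  x_1 = 2.100000 - (-0.590000)/4.200000 = 2.240476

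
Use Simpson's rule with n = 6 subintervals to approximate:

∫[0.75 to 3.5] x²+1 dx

f(x) = x²+1
a = 0.75, b = 3.5, n = 6
h = (b - a)/n = 0.458333

Simpson's rule: (h/3)[f(x₀) + 4f(x₁) + 2f(x₂) + ... + f(xₙ)]

x_0 = 0.7500, f(x_0) = 1.562500, coefficient = 1
x_1 = 1.2083, f(x_1) = 2.460069, coefficient = 4
x_2 = 1.6667, f(x_2) = 3.777778, coefficient = 2
x_3 = 2.1250, f(x_3) = 5.515625, coefficient = 4
x_4 = 2.5833, f(x_4) = 7.673611, coefficient = 2
x_5 = 3.0417, f(x_5) = 10.251736, coefficient = 4
x_6 = 3.5000, f(x_6) = 13.250000, coefficient = 1

I ≈ (0.458333/3) × 110.625000 = 16.901042
Exact value: 16.901042
Error: 0.000000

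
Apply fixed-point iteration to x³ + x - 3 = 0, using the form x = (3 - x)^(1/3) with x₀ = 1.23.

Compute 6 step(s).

Equation: x³ + x - 3 = 0
Fixed-point form: x = (3 - x)^(1/3)
x₀ = 1.23

x_1 = g(1.230000) = 1.209645
x_2 = g(1.209645) = 1.214264
x_3 = g(1.214264) = 1.213219
x_4 = g(1.213219) = 1.213455
x_5 = g(1.213455) = 1.213402
x_6 = g(1.213402) = 1.213414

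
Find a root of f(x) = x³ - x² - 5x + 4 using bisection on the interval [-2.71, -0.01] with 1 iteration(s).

f(x) = x³ - x² - 5x + 4
Initial interval: [-2.71, -0.01]

Iteration 1:
  c_1 = (-2.710000 + (-0.010000))/2 = -1.360000
  f(c_1) = f(-1.360000) = 6.434944
  f(a) × f(c) < 0, new interval: [-2.710000, -1.360000]

After 1 iteration(s), the approximation is c_1 = -1.360000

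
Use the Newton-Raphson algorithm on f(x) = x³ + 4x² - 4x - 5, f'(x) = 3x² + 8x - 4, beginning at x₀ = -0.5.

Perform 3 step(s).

f(x) = x³ + 4x² - 4x - 5
f'(x) = 3x² + 8x - 4
x₀ = -0.5

Newton-Raphson formula: x_{n+1} = x_n - f(x_n)/f'(x_n)

Iteration 1:
  f(-0.500000) = -2.125000
  f'(-0.500000) = -7.250000
  x_1 = -0.500000 - (-2.125000)/(-7.250000) = -0.793103
Iteration 2:
  f(-0.793103) = 0.189594
  f'(-0.793103) = -8.457788
  x_2 = -0.793103 - 0.189594/(-8.457788) = -0.770687
Iteration 3:
  f(-0.770687) = 0.000826
  f'(-0.770687) = -8.383621
  x_3 = -0.770687 - 0.000826/(-8.383621) = -0.770589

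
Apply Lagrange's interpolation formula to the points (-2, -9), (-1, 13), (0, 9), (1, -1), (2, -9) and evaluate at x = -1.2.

Lagrange interpolation formula:
P(x) = Σ yᵢ × Lᵢ(x)
where Lᵢ(x) = Π_{j≠i} (x - xⱼ)/(xᵢ - xⱼ)

L_0(-1.2) = (-1.2 - (-1))/(-2 - (-1)) × (-1.2 - 0)/(-2 - 0) × (-1.2 - 1)/(-2 - 1) × (-1.2 - 2)/(-2 - 2) = 0.070400
L_1(-1.2) = (-1.2 - (-2))/(-1 - (-2)) × (-1.2 - 0)/(-1 - 0) × (-1.2 - 1)/(-1 - 1) × (-1.2 - 2)/(-1 - 2) = 1.126400
L_2(-1.2) = (-1.2 - (-2))/(0 - (-2)) × (-1.2 - (-1))/(0 - (-1)) × (-1.2 - 1)/(0 - 1) × (-1.2 - 2)/(0 - 2) = -0.281600
L_3(-1.2) = (-1.2 - (-2))/(1 - (-2)) × (-1.2 - (-1))/(1 - (-1)) × (-1.2 - 0)/(1 - 0) × (-1.2 - 2)/(1 - 2) = 0.102400
L_4(-1.2) = (-1.2 - (-2))/(2 - (-2)) × (-1.2 - (-1))/(2 - (-1)) × (-1.2 - 0)/(2 - 0) × (-1.2 - 1)/(2 - 1) = -0.017600

P(-1.2) = (-9)×L_0(-1.2) + 13×L_1(-1.2) + 9×L_2(-1.2) + (-1)×L_3(-1.2) + (-9)×L_4(-1.2)
P(-1.2) = 11.531200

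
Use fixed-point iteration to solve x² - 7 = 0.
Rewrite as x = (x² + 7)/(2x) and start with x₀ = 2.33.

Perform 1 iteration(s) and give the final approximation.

Equation: x² - 7 = 0
Fixed-point form: x = (x² + 7)/(2x)
x₀ = 2.33

x_1 = g(2.330000) = 2.667146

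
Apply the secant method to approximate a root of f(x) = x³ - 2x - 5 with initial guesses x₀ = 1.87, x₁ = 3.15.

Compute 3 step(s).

f(x) = x³ - 2x - 5
x₀ = 1.87, x₁ = 3.15

Secant formula: x_{n+1} = x_n - f(x_n)(x_n - x_{n-1})/(f(x_n) - f(x_{n-1}))

Iteration 1:
  f(1.870000) = -2.200797
  f(3.150000) = 19.955875
  x_2 = 3.150000 - 19.955875×(3.150000 - 1.870000)/(19.955875 - (-2.200797))
       = 1.997141
Iteration 2:
  f(3.150000) = 19.955875
  f(1.997141) = -1.028542
  x_3 = 1.997141 - (-1.028542)×(1.997141 - 3.150000)/(-1.028542 - 19.955875)
       = 2.053648
Iteration 3:
  f(1.997141) = -1.028542
  f(2.053648) = -0.446099
  x_4 = 2.053648 - (-0.446099)×(2.053648 - 1.997141)/(-0.446099 - (-1.028542))
       = 2.096927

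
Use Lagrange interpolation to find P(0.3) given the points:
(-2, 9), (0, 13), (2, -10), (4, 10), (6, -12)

Lagrange interpolation formula:
P(x) = Σ yᵢ × Lᵢ(x)
where Lᵢ(x) = Π_{j≠i} (x - xⱼ)/(xᵢ - xⱼ)

L_0(0.3) = (0.3 - 0)/(-2 - 0) × (0.3 - 2)/(-2 - 2) × (0.3 - 4)/(-2 - 4) × (0.3 - 6)/(-2 - 6) = -0.028010
L_1(0.3) = (0.3 - (-2))/(0 - (-2)) × (0.3 - 2)/(0 - 2) × (0.3 - 4)/(0 - 4) × (0.3 - 6)/(0 - 6) = 0.858978
L_2(0.3) = (0.3 - (-2))/(2 - (-2)) × (0.3 - 0)/(2 - 0) × (0.3 - 4)/(2 - 4) × (0.3 - 6)/(2 - 6) = 0.227377
L_3(0.3) = (0.3 - (-2))/(4 - (-2)) × (0.3 - 0)/(4 - 0) × (0.3 - 2)/(4 - 2) × (0.3 - 6)/(4 - 6) = -0.069647
L_4(0.3) = (0.3 - (-2))/(6 - (-2)) × (0.3 - 0)/(6 - 0) × (0.3 - 2)/(6 - 2) × (0.3 - 4)/(6 - 4) = 0.011302

P(0.3) = 9×L_0(0.3) + 13×L_1(0.3) + (-10)×L_2(0.3) + 10×L_3(0.3) + (-12)×L_4(0.3)
P(0.3) = 7.808762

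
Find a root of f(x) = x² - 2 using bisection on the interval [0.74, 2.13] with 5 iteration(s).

f(x) = x² - 2
Initial interval: [0.74, 2.13]

Iteration 1:
  c_1 = (0.740000 + 2.130000)/2 = 1.435000
  f(c_1) = f(1.435000) = 0.059225
  f(a) × f(c) < 0, new interval: [0.740000, 1.435000]
Iteration 2:
  c_2 = (0.740000 + 1.435000)/2 = 1.087500
  f(c_2) = f(1.087500) = -0.817344
  f(a) × f(c) ≥ 0, new interval: [1.087500, 1.435000]
Iteration 3:
  c_3 = (1.087500 + 1.435000)/2 = 1.261250
  f(c_3) = f(1.261250) = -0.409248
  f(a) × f(c) ≥ 0, new interval: [1.261250, 1.435000]
Iteration 4:
  c_4 = (1.261250 + 1.435000)/2 = 1.348125
  f(c_4) = f(1.348125) = -0.182559
  f(a) × f(c) ≥ 0, new interval: [1.348125, 1.435000]
Iteration 5:
  c_5 = (1.348125 + 1.435000)/2 = 1.391563
  f(c_5) = f(1.391563) = -0.063554
  f(a) × f(c) ≥ 0, new interval: [1.391563, 1.435000]

After 5 iteration(s), the approximation is c_5 = 1.391563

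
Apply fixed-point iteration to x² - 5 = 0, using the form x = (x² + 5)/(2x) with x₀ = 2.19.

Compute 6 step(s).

Equation: x² - 5 = 0
Fixed-point form: x = (x² + 5)/(2x)
x₀ = 2.19

x_1 = g(2.190000) = 2.236553
x_2 = g(2.236553) = 2.236068
x_3 = g(2.236068) = 2.236068
x_4 = g(2.236068) = 2.236068
x_5 = g(2.236068) = 2.236068
x_6 = g(2.236068) = 2.236068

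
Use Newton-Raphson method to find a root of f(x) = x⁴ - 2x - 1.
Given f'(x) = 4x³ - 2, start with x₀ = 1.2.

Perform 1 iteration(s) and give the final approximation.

f(x) = x⁴ - 2x - 1
f'(x) = 4x³ - 2
x₀ = 1.2

Newton-Raphson formula: x_{n+1} = x_n - f(x_n)/f'(x_n)

Iteration 1:
  f(1.200000) = -1.326400
  f'(1.200000) = 4.912000
  x_1 = 1.200000 - (-1.326400)/4.912000 = 1.470033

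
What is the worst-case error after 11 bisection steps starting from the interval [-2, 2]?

Bisection error bound: |error| ≤ (b-a)/2^n
|error| ≤ (2 - (-2))/2^11 = 4/2^11
|error| ≤ 0.0019531250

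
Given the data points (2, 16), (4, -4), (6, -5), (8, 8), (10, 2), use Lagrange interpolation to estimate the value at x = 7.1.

Lagrange interpolation formula:
P(x) = Σ yᵢ × Lᵢ(x)
where Lᵢ(x) = Π_{j≠i} (x - xⱼ)/(xᵢ - xⱼ)

L_0(7.1) = (7.1 - 4)/(2 - 4) × (7.1 - 6)/(2 - 6) × (7.1 - 8)/(2 - 8) × (7.1 - 10)/(2 - 10) = 0.023177
L_1(7.1) = (7.1 - 2)/(4 - 2) × (7.1 - 6)/(4 - 6) × (7.1 - 8)/(4 - 8) × (7.1 - 10)/(4 - 10) = -0.152522
L_2(7.1) = (7.1 - 2)/(6 - 2) × (7.1 - 4)/(6 - 4) × (7.1 - 8)/(6 - 8) × (7.1 - 10)/(6 - 10) = 0.644752
L_3(7.1) = (7.1 - 2)/(8 - 2) × (7.1 - 4)/(8 - 4) × (7.1 - 6)/(8 - 6) × (7.1 - 10)/(8 - 10) = 0.525353
L_4(7.1) = (7.1 - 2)/(10 - 2) × (7.1 - 4)/(10 - 4) × (7.1 - 6)/(10 - 6) × (7.1 - 8)/(10 - 8) = -0.040760

P(7.1) = 16×L_0(7.1) + (-4)×L_1(7.1) + (-5)×L_2(7.1) + 8×L_3(7.1) + 2×L_4(7.1)
P(7.1) = 1.878472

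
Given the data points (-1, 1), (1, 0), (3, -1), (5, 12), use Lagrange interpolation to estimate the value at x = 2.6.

Lagrange interpolation formula:
P(x) = Σ yᵢ × Lᵢ(x)
where Lᵢ(x) = Π_{j≠i} (x - xⱼ)/(xᵢ - xⱼ)

L_0(2.6) = (2.6 - 1)/(-1 - 1) × (2.6 - 3)/(-1 - 3) × (2.6 - 5)/(-1 - 5) = -0.032000
L_1(2.6) = (2.6 - (-1))/(1 - (-1)) × (2.6 - 3)/(1 - 3) × (2.6 - 5)/(1 - 5) = 0.216000
L_2(2.6) = (2.6 - (-1))/(3 - (-1)) × (2.6 - 1)/(3 - 1) × (2.6 - 5)/(3 - 5) = 0.864000
L_3(2.6) = (2.6 - (-1))/(5 - (-1)) × (2.6 - 1)/(5 - 1) × (2.6 - 3)/(5 - 3) = -0.048000

P(2.6) = 1×L_0(2.6) + 0×L_1(2.6) + (-1)×L_2(2.6) + 12×L_3(2.6)
P(2.6) = -1.472000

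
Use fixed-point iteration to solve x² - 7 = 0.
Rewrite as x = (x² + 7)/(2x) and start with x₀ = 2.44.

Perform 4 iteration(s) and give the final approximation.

Equation: x² - 7 = 0
Fixed-point form: x = (x² + 7)/(2x)
x₀ = 2.44

x_1 = g(2.440000) = 2.654426
x_2 = g(2.654426) = 2.645765
x_3 = g(2.645765) = 2.645751
x_4 = g(2.645751) = 2.645751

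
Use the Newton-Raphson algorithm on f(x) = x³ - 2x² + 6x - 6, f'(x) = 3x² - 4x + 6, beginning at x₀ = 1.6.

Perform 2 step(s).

f(x) = x³ - 2x² + 6x - 6
f'(x) = 3x² - 4x + 6
x₀ = 1.6

Newton-Raphson formula: x_{n+1} = x_n - f(x_n)/f'(x_n)

Iteration 1:
  f(1.600000) = 2.576000
  f'(1.600000) = 7.280000
  x_1 = 1.600000 - 2.576000/7.280000 = 1.246154
Iteration 2:
  f(1.246154) = 0.306276
  f'(1.246154) = 5.674083
  x_2 = 1.246154 - 0.306276/5.674083 = 1.192176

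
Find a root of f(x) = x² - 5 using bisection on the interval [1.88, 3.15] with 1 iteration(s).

f(x) = x² - 5
Initial interval: [1.88, 3.15]

Iteration 1:
  c_1 = (1.880000 + 3.150000)/2 = 2.515000
  f(c_1) = f(2.515000) = 1.325225
  f(a) × f(c) < 0, new interval: [1.880000, 2.515000]

After 1 iteration(s), the approximation is c_1 = 2.515000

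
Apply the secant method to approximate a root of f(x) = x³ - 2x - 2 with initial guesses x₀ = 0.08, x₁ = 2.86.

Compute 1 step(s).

f(x) = x³ - 2x - 2
x₀ = 0.08, x₁ = 2.86

Secant formula: x_{n+1} = x_n - f(x_n)(x_n - x_{n-1})/(f(x_n) - f(x_{n-1}))

Iteration 1:
  f(0.080000) = -2.159488
  f(2.860000) = 15.673656
  x_2 = 2.860000 - 15.673656×(2.860000 - 0.080000)/(15.673656 - (-2.159488))
       = 0.416642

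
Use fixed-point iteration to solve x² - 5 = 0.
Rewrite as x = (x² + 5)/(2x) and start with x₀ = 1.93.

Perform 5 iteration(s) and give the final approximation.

Equation: x² - 5 = 0
Fixed-point form: x = (x² + 5)/(2x)
x₀ = 1.93

x_1 = g(1.930000) = 2.260337
x_2 = g(2.260337) = 2.236198
x_3 = g(2.236198) = 2.236068
x_4 = g(2.236068) = 2.236068
x_5 = g(2.236068) = 2.236068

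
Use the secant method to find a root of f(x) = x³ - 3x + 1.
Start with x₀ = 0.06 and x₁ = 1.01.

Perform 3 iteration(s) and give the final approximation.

f(x) = x³ - 3x + 1
x₀ = 0.06, x₁ = 1.01

Secant formula: x_{n+1} = x_n - f(x_n)(x_n - x_{n-1})/(f(x_n) - f(x_{n-1}))

Iteration 1:
  f(0.060000) = 0.820216
  f(1.010000) = -0.999699
  x_2 = 1.010000 - (-0.999699)×(1.010000 - 0.060000)/(-0.999699 - 0.820216)
       = 0.488155
Iteration 2:
  f(1.010000) = -0.999699
  f(0.488155) = -0.348139
  x_3 = 0.488155 - (-0.348139)×(0.488155 - 1.010000)/(-0.348139 - (-0.999699))
       = 0.209324
Iteration 3:
  f(0.488155) = -0.348139
  f(0.209324) = 0.381200
  x_4 = 0.209324 - 0.381200×(0.209324 - 0.488155)/(0.381200 - (-0.348139))
       = 0.355059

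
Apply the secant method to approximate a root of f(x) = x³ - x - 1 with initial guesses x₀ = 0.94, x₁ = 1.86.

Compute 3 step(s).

f(x) = x³ - x - 1
x₀ = 0.94, x₁ = 1.86

Secant formula: x_{n+1} = x_n - f(x_n)(x_n - x_{n-1})/(f(x_n) - f(x_{n-1}))

Iteration 1:
  f(0.940000) = -1.109416
  f(1.860000) = 3.574856
  x_2 = 1.860000 - 3.574856×(1.860000 - 0.940000)/(3.574856 - (-1.109416))
       = 1.157891
Iteration 2:
  f(1.860000) = 3.574856
  f(1.157891) = -0.605492
  x_3 = 1.157891 - (-0.605492)×(1.157891 - 1.860000)/(-0.605492 - 3.574856)
       = 1.259587
Iteration 3:
  f(1.157891) = -0.605492
  f(1.259587) = -0.261179
  x_4 = 1.259587 - (-0.261179)×(1.259587 - 1.157891)/(-0.261179 - (-0.605492))
       = 1.336728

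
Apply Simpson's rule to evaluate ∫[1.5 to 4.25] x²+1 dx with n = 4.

f(x) = x²+1
a = 1.5, b = 4.25, n = 4
h = (b - a)/n = 0.687500

Simpson's rule: (h/3)[f(x₀) + 4f(x₁) + 2f(x₂) + ... + f(xₙ)]

x_0 = 1.5000, f(x_0) = 3.250000, coefficient = 1
x_1 = 2.1875, f(x_1) = 5.785156, coefficient = 4
x_2 = 2.8750, f(x_2) = 9.265625, coefficient = 2
x_3 = 3.5625, f(x_3) = 13.691406, coefficient = 4
x_4 = 4.2500, f(x_4) = 19.062500, coefficient = 1

I ≈ (0.687500/3) × 118.750000 = 27.213542
Exact value: 27.213542
Error: 0.000000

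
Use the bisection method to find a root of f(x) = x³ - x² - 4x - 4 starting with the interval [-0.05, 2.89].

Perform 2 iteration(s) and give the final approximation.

f(x) = x³ - x² - 4x - 4
Initial interval: [-0.05, 2.89]

Iteration 1:
  c_1 = (-0.050000 + 2.890000)/2 = 1.420000
  f(c_1) = f(1.420000) = -8.833112
  f(a) × f(c) ≥ 0, new interval: [1.420000, 2.890000]
Iteration 2:
  c_2 = (1.420000 + 2.890000)/2 = 2.155000
  f(c_2) = f(2.155000) = -7.256151
  f(a) × f(c) ≥ 0, new interval: [2.155000, 2.890000]

After 2 iteration(s), the approximation is c_2 = 2.155000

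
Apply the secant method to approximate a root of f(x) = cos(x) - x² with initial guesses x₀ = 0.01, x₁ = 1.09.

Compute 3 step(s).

f(x) = cos(x) - x²
x₀ = 0.01, x₁ = 1.09

Secant formula: x_{n+1} = x_n - f(x_n)(x_n - x_{n-1})/(f(x_n) - f(x_{n-1}))

Iteration 1:
  f(0.010000) = 0.999850
  f(1.090000) = -0.725615
  x_2 = 1.090000 - (-0.725615)×(1.090000 - 0.010000)/(-0.725615 - 0.999850)
       = 0.635824
Iteration 2:
  f(1.090000) = -0.725615
  f(0.635824) = 0.400310
  x_3 = 0.635824 - 0.400310×(0.635824 - 1.090000)/(0.400310 - (-0.725615))
       = 0.797301
Iteration 3:
  f(0.635824) = 0.400310
  f(0.797301) = 0.062950
  x_4 = 0.797301 - 0.062950×(0.797301 - 0.635824)/(0.062950 - 0.400310)
       = 0.827433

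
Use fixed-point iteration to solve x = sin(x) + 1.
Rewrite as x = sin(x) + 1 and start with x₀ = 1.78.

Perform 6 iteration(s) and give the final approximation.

Equation: x = sin(x) + 1
Fixed-point form: x = sin(x) + 1
x₀ = 1.78

x_1 = g(1.780000) = 1.978197
x_2 = g(1.978197) = 1.918154
x_3 = g(1.918154) = 1.940275
x_4 = g(1.940275) = 1.932516
x_5 = g(1.932516) = 1.935290
x_6 = g(1.935290) = 1.934304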